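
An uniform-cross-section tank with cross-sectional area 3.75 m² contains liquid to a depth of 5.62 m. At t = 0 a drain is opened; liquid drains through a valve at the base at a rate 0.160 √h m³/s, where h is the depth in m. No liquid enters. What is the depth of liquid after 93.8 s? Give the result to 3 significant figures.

0.137 m

Unsteady balance on liquid volume: A dh/dt = −0.160 √h.
∫ h^(−1/2) dh = −(0.160/A) ∫ dt, giving 2√h = 2√h₀ − (0.160/A) t.
√h = √5.62 − 0.160·93.8/(2·3.75) = 2.3707 − 2.0011 = 0.36959.
h = 0.36959² = 0.13659 m.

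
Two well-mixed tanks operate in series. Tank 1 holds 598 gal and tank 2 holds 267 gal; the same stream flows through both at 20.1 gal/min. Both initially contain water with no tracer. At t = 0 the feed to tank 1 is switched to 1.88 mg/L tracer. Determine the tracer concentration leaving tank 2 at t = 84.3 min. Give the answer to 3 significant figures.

1.68 mg/L

Species balance on tank i: dCᵢ/dt = (Cᵢ₋₁ − Cᵢ)/τᵢ with τᵢ = Vᵢ/Q.
τ₁ = 598/20.1 = 29.751 min; τ₂ = 267/20.1 = 13.284 min.
Solving the cascade with C₁(0)=C₂(0)=0 gives C₂(t) = C_in[1 − (τ₁ e^(−t/τ₁) − τ₂ e^(−t/τ₂))/(τ₁ − τ₂)].
At t = 84.3: e^(−t/τ₁) = 0.058807, e^(−t/τ₂) = 0.0017534.
C₂ = 1.88·[1 − (29.751·0.058807 − 13.284·0.0017534)/(16.468)] = 1.88·0.89517 = 1.6829 mg/L.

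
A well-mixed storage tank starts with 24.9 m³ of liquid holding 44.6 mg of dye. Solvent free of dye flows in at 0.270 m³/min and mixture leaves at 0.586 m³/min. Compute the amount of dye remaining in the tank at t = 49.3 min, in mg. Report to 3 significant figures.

7.21 mg

Total volume: dV/dt = Q_in − Q_out = -0.31600 m³/min, so V(t) = 24.9 − 0.31600 t and V(49.3) = 9.3212 m³.
Species balance (pure solvent in): dm/dt = −Q_out · m/V(t).
dm/m = −Q_out dt/(V₀ − 0.31600 t); integrating gives ln(m/m₀) = −(Q_out/(Q_in−Q_out)) ln(V/V₀).
m = m₀ (V₀/V)^(Q_out/(Q_in−Q_out)) = 44.6 × (24.9/9.3212)^(-1.8544) = 7.2110 mg.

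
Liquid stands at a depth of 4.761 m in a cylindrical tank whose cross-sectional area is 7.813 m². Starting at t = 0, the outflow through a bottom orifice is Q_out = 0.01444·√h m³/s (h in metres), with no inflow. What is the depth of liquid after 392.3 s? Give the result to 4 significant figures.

3.310 m

Unsteady balance on liquid volume: A dh/dt = −0.01444 √h.
∫ h^(−1/2) dh = −(0.01444/A) ∫ dt, giving 2√h = 2√h₀ − (0.01444/A) t.
√h = √4.761 − 0.01444·392.3/(2·7.813) = 2.18197 − 0.362525 = 1.81945.
h = 1.81945² = 3.31039 m.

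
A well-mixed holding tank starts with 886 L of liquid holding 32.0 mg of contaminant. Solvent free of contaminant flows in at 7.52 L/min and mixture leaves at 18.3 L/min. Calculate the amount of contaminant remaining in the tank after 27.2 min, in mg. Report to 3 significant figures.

Total volume: dV/dt = Q_in − Q_out = -10.780 L/min, so V(t) = 886 − 10.780 t and V(27.2) = 592.78 L.
Species balance (pure solvent in): dm/dt = −Q_out · m/V(t).
Separate: dm/m = −Q_out dt/V(t) ⇒ ln(m/m₀) = −(Q_out/(Q_in−Q_out)) ln(V/V₀).
m = m₀ (V₀/V)^(Q_out/(Q_in−Q_out)) = 32.0 × (886/592.78)^(-1.6976) = 16.175 mg.

16.2 mg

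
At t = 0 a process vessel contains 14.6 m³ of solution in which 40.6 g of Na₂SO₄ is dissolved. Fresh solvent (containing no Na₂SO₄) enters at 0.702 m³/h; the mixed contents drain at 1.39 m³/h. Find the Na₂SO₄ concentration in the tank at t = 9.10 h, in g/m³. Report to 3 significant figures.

1.57 g/m³

Let m(t) be the amount of Na₂SO₄. Volume: V(t) = V₀ + (Q_in − Q_out) t = 14.6 − 0.68800 t; V(9.10) = 8.3392 m³.
Solute balance: dm/dt = 0 − Q_out C = −Q_out m/V(t).
dm/m = −Q_out dt/(V₀ − 0.68800 t); integrating gives ln(m/m₀) = −(Q_out/(Q_in−Q_out)) ln(V/V₀).
m = m₀ (V₀/V)^(Q_out/(Q_in−Q_out)) = 40.6 × (14.6/8.3392)^(-2.0203) = 13.095 g.
C = m/V = 13.095/8.3392 = 1.5703 g/m³.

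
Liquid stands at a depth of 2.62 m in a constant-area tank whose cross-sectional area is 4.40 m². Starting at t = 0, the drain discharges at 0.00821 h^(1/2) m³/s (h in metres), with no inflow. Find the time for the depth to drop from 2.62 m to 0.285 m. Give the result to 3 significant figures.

1160 s

A dh/dt = −Q_out = −0.00821 √h.
∫ h^(−1/2) dh = −(0.00821/A) ∫ dt, giving 2√h = 2√h₀ − (0.00821/A) t.
t = 2A(√h₀ − √h)/0.00821 = 2·4.40·(√2.62 − √0.285)/0.00821
  = 8.8000 × (1.6186 − 0.53385) / 0.00821 = 1162.7 s.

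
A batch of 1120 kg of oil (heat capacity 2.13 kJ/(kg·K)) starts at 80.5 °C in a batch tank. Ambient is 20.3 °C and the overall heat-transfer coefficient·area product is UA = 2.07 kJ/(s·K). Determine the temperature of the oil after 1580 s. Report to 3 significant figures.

35.6 °C

Lumped-capacitance energy balance: M c_p dT/dt = UA(T_amb − T).
dT/dt = (T_ss − T)/τ with T_ss = T_amb = 20.300 °C, τ = M c_p/UA = 1120·2.13/2.07 = 1152.5 s.
This is linear first-order; T(t) = T_ss + (T₀ − T_ss) e^(−t/τ).
T(1580) = 20.300 + (60.200)·0.25386 = 35.582 °C.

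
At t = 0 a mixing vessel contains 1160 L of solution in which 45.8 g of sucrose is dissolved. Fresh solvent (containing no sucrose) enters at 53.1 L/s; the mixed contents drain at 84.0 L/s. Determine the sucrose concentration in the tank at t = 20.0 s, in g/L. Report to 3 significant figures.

Let m(t) be the amount of sucrose. Volume: V(t) = V₀ + (Q_in − Q_out) t = 1160 − 30.900 t; V(20.0) = 542.00 L.
No sucrose enters, so dm/dt = −Q_out · (m/V).
Separate: dm/m = −Q_out dt/V(t) ⇒ ln(m/m₀) = −(Q_out/(Q_in−Q_out)) ln(V/V₀).
m = m₀ (V₀/V)^(Q_out/(Q_in−Q_out)) = 45.8 × (1160/542.00)^(-2.7184) = 5.7880 g.
C = m/V = 5.7880/542.00 = 0.010679 g/L.

0.0107 g/L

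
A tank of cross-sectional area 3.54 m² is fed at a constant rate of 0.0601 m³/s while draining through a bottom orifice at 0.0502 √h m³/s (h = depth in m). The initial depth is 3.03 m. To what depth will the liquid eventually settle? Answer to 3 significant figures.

1.43 m

A dh/dt = Q_in − 0.0502 √h. Steady state requires inflow = outflow:
Q_in = 0.0502 √h_ss ⇒ √h_ss = 0.0601/0.0502 = 1.1972.
h_ss = 1.1972² = 1.4333 m. (Since h₀ = 3.03 m > h_ss, the level will fall toward this value.)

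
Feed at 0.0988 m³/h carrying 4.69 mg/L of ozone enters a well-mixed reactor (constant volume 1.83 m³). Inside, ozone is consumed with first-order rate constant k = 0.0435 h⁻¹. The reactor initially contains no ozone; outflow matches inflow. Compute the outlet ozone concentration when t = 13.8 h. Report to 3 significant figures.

1.92 mg/L

V dC/dt = Q(C_in − C) − k V C.
This is linear with rate a = Q/V + k = 0.097489 h⁻¹.
C_ss = Q C_in/(Q + kV) = 2.5973 mg/L; C(t) = C_ss + (C₀ − C_ss) e^(−a t).
C(13.8) = 2.5973 + (-2.5973)·e^(−0.097489·13.8) = 2.5973 + (-2.5973)·0.26045 = 1.9208 mg/L.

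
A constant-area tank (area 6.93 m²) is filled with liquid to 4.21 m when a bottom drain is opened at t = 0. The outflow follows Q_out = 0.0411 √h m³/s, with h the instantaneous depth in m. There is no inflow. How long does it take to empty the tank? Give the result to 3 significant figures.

692 s

With no inflow, A dh/dt = −0.0411 √h.
Separate and integrate: 2(√h − √h₀) = −(0.0411/A) t.
Set h = 0: 2√h₀ = (0.0411/A) t_empty ⇒ t_empty = 2A√h₀/0.0411.
t_empty = 2·6.93·√4.21/0.0411 = 13.860·2.0518/0.0411 = 691.93 s.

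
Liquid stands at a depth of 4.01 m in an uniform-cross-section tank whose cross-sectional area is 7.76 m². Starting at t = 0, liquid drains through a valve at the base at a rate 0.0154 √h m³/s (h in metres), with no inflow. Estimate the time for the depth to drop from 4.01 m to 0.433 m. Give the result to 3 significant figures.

A dh/dt = −Q_out = −0.0154 √h.
∫ h^(−1/2) dh = −(0.0154/A) ∫ dt, giving 2√h = 2√h₀ − (0.0154/A) t.
t = 2A(√h₀ − √h)/0.0154 = 2·7.76·(√4.01 − √0.433)/0.0154
  = 15.520 × (2.0025 − 0.65803) / 0.0154 = 1354.9 s.

1350 s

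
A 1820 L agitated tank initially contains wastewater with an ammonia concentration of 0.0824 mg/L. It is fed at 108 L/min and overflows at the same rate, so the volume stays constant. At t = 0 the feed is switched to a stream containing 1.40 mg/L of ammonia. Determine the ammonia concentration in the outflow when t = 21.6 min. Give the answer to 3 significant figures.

1.03 mg/L

Accumulation = in − out for the solute gives V dC/dt = Q(C_in − C).
Rewrite as dC/dt + C/τ = C_in/τ, τ = V/Q = 16.852 min.
Integrating: C(t) = C_in + (C₀ − C_in) e^(−t/τ).
C(21.6) = 1.40 + (0.0824 − 1.40)·e^(−21.6/16.852) = 1.40 + (-1.3176)·0.27755 = 1.0343 mg/L.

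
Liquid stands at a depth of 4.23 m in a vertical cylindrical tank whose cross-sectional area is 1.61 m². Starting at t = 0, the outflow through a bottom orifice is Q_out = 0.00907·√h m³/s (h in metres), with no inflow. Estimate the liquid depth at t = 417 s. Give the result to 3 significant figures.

0.778 m

With no inflow, A dh/dt = −0.00907 √h.
Separate and integrate: 2(√h − √h₀) = −(0.00907/A) t.
√h = √4.23 − 0.00907·417/(2·1.61) = 2.0567 − 1.1746 = 0.88210.
h = 0.88210² = 0.77811 m.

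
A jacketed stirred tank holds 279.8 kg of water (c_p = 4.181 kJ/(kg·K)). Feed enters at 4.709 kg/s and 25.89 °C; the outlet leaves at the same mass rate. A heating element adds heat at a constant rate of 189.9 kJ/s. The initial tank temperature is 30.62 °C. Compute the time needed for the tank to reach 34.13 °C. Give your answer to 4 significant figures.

74.40 s

Heat balance on the well-mixed liquid: M c_p dT/dt = ṁ c_p (T_in − T) + 189.9.
τ = M/ṁ = 59.4181 s; T_ss = T_in + Q̇/(ṁ c_p) = 35.5353 °C.
T(t) = T_ss + (T₀ − T_ss) e^(−t/τ). Set T = 34.13:
e^(−t/τ) = (34.13 − 35.5353)/(30.62 − 35.5353) = 0.285904
t = −59.4181 · ln(0.285904) = 74.3973 s.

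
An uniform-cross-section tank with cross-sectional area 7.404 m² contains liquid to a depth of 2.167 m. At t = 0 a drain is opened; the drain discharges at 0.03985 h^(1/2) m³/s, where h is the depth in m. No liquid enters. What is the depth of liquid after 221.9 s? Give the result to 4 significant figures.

Mass balance (ρ constant): A dh/dt = −0.03985 √h.
∫ h^(−1/2) dh = −(0.03985/A) ∫ dt, giving 2√h = 2√h₀ − (0.03985/A) t.
√h = √2.167 − 0.03985·221.9/(2·7.404) = 1.47207 − 0.597158 = 0.874915.
h = 0.874915² = 0.765477 m.

0.7655 m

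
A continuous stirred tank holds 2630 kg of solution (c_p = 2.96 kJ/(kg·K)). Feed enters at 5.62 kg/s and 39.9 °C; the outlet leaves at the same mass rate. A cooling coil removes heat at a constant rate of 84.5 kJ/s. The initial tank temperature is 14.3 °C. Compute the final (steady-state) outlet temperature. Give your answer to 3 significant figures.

34.8 °C

M c_p dT/dt = ṁ c_p (T_in − T) − Q̇.
At steady state dT/dt = 0 ⇒ T_ss = T_in − Q̇/(ṁ c_p) = 39.9 − 84.5/(5.62·2.96) = 34.820 °C.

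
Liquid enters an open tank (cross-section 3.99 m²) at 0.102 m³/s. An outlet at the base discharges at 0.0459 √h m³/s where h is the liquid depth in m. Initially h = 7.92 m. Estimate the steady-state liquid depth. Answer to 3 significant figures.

A dh/dt = Q_in − 0.0459 √h. Steady state requires inflow = outflow:
Q_in = 0.0459 √h_ss ⇒ √h_ss = 0.102/0.0459 = 2.2222.
h_ss = 2.2222² = 4.9383 m. (Since h₀ = 7.92 m > h_ss, the level will fall toward this value.)

4.94 m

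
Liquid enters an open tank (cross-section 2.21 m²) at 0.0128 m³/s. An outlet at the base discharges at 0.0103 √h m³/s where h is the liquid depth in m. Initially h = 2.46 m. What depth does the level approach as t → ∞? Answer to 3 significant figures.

1.54 m

A dh/dt = Q_in − 0.0103 √h. Steady state requires inflow = outflow:
Q_in = 0.0103 √h_ss ⇒ √h_ss = 0.0128/0.0103 = 1.2427.
h_ss = 1.2427² = 1.5443 m. (Since h₀ = 2.46 m > h_ss, the level will fall toward this value.)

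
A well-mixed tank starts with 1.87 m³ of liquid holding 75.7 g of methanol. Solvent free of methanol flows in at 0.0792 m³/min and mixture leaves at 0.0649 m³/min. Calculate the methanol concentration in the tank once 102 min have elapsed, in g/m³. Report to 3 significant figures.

Let m(t) be the amount of methanol. Volume: V(t) = V₀ + (Q_in − Q_out) t = 1.87 + 0.014300 t; V(102) = 3.3286 m³.
No methanol enters, so dm/dt = −Q_out · (m/V).
Separate: dm/m = −Q_out dt/V(t) ⇒ ln(m/m₀) = −(Q_out/(Q_in−Q_out)) ln(V/V₀).
m = m₀ (V₀/V)^(Q_out/(Q_in−Q_out)) = 75.7 × (1.87/3.3286)^(4.5385) = 5.5281 g.
C = m/V = 5.5281/3.3286 = 1.6608 g/m³.

1.66 g/m³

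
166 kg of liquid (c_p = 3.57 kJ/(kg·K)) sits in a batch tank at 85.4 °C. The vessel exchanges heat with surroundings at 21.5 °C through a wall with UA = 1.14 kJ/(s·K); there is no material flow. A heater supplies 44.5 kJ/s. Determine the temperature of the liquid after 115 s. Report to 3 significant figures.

M c_p dT/dt = −UA(T − T_amb) + Q̇.
dT/dt = (T_ss − T)/τ with T_ss = T_amb + Q̇/UA = 21.5 + 44.5/1.14 = 60.535 °C, τ = M c_p/UA = 166·3.57/1.14 = 519.84 s.
This is linear first-order; T(t) = T_ss + (T₀ − T_ss) e^(−t/τ).
T(115) = 60.535 + (24.865)·0.80154 = 80.465 °C.

80.5 °C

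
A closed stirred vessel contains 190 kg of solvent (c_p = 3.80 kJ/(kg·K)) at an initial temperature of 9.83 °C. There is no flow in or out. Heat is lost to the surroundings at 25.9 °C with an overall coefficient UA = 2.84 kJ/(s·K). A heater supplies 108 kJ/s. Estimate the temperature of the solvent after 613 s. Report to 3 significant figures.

59.1 °C

M c_p dT/dt = −UA(T − T_amb) + Q̇.
dT/dt = (T_ss − T)/τ with T_ss = T_amb + Q̇/UA = 25.9 + 108/2.84 = 63.928 °C, τ = M c_p/UA = 190·3.80/2.84 = 254.23 s.
Integrating: T(t) = T_ss + (T₀ − T_ss) e^(−t/τ).
T(613) = 63.928 + (-54.098)·0.089703 = 59.075 °C.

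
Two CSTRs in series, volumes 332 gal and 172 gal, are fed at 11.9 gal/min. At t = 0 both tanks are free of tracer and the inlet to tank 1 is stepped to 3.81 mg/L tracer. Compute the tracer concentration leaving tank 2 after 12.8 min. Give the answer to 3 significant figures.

Each tank obeys Vᵢ dCᵢ/dt = Q(Cᵢ₋₁ − Cᵢ), so τᵢ = Vᵢ/Q.
τ₁ = 332/11.9 = 27.899 min; τ₂ = 172/11.9 = 14.454 min.
Tank 1: C₁ = C_in(1 − e^(−t/τ₁)). Tank 2 (τ₁ ≠ τ₂): C₂ = C_in[1 − (τ₁ e^(−t/τ₁) − τ₂ e^(−t/τ₂))/(τ₁ − τ₂)].
At t = 12.8: e^(−t/τ₁) = 0.63204, e^(−t/τ₂) = 0.41247.
C₂ = 3.81·[1 − (27.899·0.63204 − 14.454·0.41247)/(13.445)] = 3.81·0.13192 = 0.50260 mg/L.

0.503 mg/L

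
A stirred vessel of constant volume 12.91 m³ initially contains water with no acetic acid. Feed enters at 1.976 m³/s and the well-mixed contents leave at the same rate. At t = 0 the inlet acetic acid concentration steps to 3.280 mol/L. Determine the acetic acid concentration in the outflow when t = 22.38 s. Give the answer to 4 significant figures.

Species balance on the tank: V dC/dt = Q(C_in − C).
Rewrite as dC/dt + C/τ = C_in/τ, τ = V/Q = 6.53340 s.
Integrating: C(t) = C_in + (C₀ − C_in) e^(−t/τ).
C(22.38) = 3.280 + (0 − 3.280)·e^(−22.38/6.53340) = 3.280 + (-3.28000)·0.0325338 = 3.17329 mol/L.

3.173 mol/L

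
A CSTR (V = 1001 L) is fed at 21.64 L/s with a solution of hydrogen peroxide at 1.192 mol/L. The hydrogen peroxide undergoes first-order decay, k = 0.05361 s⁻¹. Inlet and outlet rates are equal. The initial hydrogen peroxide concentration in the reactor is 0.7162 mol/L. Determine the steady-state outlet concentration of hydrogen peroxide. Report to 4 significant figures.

0.3425 mol/L

Accumulation = in − out − consumed: V dC/dt = Q C_in − Q C − k V C.
Steady state (dC/dt = 0): C_ss = Q C_in/(Q + kV) = C_in/(1 + kV/Q).
C_ss = 21.64·1.192/(21.64 + 0.05361·1001) = 25.7949/75.3036 = 0.342545 mol/L.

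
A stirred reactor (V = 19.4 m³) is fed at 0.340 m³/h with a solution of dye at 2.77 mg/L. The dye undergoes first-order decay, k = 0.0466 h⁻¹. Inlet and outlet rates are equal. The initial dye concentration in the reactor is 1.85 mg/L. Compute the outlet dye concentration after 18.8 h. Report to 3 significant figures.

1.08 mg/L

Species balance: V dC/dt = Q C_in − Q C − k V C.
dC/dt = (Q/V) C_in − (Q/V + k) C; effective rate a = Q/V + k = 0.017526 + 0.0466 = 0.064126 h⁻¹.
C_ss = Q C_in/(Q + kV) = 0.75705 mg/L; C(t) = C_ss + (C₀ − C_ss) e^(−a t).
C(18.8) = 0.75705 + (1.0930)·e^(−0.064126·18.8) = 0.75705 + (1.0930)·0.29952 = 1.0844 mg/L.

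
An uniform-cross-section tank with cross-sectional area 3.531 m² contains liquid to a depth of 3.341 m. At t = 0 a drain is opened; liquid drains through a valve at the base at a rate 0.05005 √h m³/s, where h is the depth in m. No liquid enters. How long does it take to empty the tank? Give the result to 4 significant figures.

257.9 s

A dh/dt = −Q_out = −0.05005 √h.
∫ h^(−1/2) dh = −(0.05005/A) ∫ dt, giving 2√h = 2√h₀ − (0.05005/A) t.
Tank is empty when √h = 0: t_empty = 2A√h₀/0.05005.
t_empty = 2·3.531·√3.341/0.05005 = 7.06200·1.82784/0.05005 = 257.906 s.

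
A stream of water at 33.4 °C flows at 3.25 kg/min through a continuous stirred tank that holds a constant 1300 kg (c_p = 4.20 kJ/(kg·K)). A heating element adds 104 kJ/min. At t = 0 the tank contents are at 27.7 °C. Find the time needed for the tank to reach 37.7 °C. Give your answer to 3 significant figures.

M c_p dT/dt = ṁ c_p (T_in − T) + Q̇.
τ = M/ṁ = 400.00 min; T_ss = T_in + Q̇/(ṁ c_p) = 41.019 °C.
T(t) = T_ss + (T₀ − T_ss) e^(−t/τ). Set T = 37.7:
e^(−t/τ) = (37.7 − 41.019)/(27.7 − 41.019) = 0.24920
t = −400.00 · ln(0.24920) = 555.81 min.

556 min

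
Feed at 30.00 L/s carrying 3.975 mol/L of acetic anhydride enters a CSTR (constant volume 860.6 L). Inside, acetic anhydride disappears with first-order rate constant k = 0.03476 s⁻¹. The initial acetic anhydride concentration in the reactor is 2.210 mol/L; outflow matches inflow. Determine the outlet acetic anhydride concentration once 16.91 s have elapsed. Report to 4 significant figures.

V dC/dt = Q(C_in − C) − k V C.
dC/dt = (Q/V) C_in − (Q/V + k) C; effective rate a = Q/V + k = 0.0348594 + 0.03476 = 0.0696194 s⁻¹.
C_ss = Q C_in/(Q + kV) = 1.99034 mol/L; C(t) = C_ss + (C₀ − C_ss) e^(−a t).
C(16.91) = 1.99034 + (0.219662)·e^(−0.0696194·16.91) = 1.99034 + (0.219662)·0.308121 = 2.05802 mol/L.

2.058 mol/L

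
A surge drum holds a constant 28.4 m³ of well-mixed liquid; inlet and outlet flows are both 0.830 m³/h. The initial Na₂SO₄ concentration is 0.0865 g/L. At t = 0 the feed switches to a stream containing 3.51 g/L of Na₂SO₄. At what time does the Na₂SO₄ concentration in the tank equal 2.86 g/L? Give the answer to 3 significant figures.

56.8 h

Mass balance on the solute (V constant): V dC/dt = Q(C_in − C), so τ = V/Q = 34.217 h.
C(t) = C_in + (C₀ − C_in) e^(−t/τ). Set C = 2.86 and solve for t:
e^(−t/τ) = (C − C_in)/(C₀ − C_in) = (2.86 − 3.51)/(0.0865 − 3.51) = 0.18986
t = −τ ln(…) = 34.217 × 1.6614 = 56.849 h.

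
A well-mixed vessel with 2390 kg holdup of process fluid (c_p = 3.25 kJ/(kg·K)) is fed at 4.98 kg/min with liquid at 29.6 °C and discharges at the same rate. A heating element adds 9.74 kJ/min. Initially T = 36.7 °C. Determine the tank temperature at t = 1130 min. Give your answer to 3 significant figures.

30.8 °C

Energy balance: M c_p dT/dt = ṁ c_p (T_in − T) + 9.74.
Rearrange: dT/dt = (T_ss − T)/τ with τ = M/ṁ = 479.92 min and T_ss = T_in + Q̇/(ṁ c_p) = 30.202 °C.
This is linear first-order; T(t) = T_ss + (T₀ − T_ss) e^(−t/τ).
T(1130) = 30.202 + (6.4982)·e^(−1130/479.92) = 30.202 + (6.4982)·0.094935 = 30.819 °C.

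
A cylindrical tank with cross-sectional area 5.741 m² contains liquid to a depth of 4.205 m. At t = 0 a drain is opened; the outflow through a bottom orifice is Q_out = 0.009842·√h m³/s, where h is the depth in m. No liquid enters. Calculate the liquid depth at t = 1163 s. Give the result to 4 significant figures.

Mass balance (ρ constant): A dh/dt = −0.009842 √h.
This is separable: 2 d(√h)/dt = −0.009842/A, so √h = √h₀ − (0.009842/(2A)) t.
√h = √4.205 − 0.009842·1163/(2·5.741) = 2.05061 − 0.996886 = 1.05372.
h = 1.05372² = 1.11033 m.

1.110 m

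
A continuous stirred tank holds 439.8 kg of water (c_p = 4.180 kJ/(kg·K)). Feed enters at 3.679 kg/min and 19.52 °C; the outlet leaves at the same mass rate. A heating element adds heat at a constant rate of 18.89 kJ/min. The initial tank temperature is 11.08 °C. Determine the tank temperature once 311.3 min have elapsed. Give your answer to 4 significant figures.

20.03 °C

M c_p dT/dt = ṁ c_p (T_in − T) + Q̇.
τ = M/ṁ = 119.543 min; T_ss = T_in + Q̇/(ṁ c_p) = 19.52 + 18.89/(3.679·4.180) = 20.7484 °C.
Integrating: T(t) = T_ss + (T₀ − T_ss) e^(−t/τ).
T(311.3) = 20.7484 + (-9.66836)·e^(−311.3/119.543) = 20.7484 + (-9.66836)·0.0739714 = 20.0332 °C.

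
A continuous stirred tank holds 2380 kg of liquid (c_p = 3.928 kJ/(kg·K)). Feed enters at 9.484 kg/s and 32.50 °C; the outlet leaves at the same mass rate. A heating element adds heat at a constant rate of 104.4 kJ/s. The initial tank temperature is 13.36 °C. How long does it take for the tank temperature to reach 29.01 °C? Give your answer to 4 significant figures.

313.5 s

M c_p dT/dt = ṁ c_p (T_in − T) + Q̇.
τ = M/ṁ = 250.949 s; T_ss = T_in + Q̇/(ṁ c_p) = 35.3024 °C.
T(t) = T_ss + (T₀ − T_ss) e^(−t/τ). Set T = 29.01:
e^(−t/τ) = (29.01 − 35.3024)/(13.36 − 35.3024) = 0.286771
t = −250.949 · ln(0.286771) = 313.454 s.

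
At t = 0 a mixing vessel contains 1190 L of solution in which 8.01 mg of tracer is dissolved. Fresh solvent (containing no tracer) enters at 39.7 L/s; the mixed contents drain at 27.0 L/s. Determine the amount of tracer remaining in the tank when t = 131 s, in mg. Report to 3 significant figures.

1.25 mg

Let m(t) be the amount of tracer. Volume: V(t) = V₀ + (Q_in − Q_out) t = 1190 + 12.700 t; V(131) = 2853.7 L.
No tracer enters, so dm/dt = −Q_out · (m/V).
dm/m = −Q_out dt/(V₀ + 12.700 t); integrating gives ln(m/m₀) = −(Q_out/(Q_in−Q_out)) ln(V/V₀).
m = m₀ (V₀/V)^(Q_out/(Q_in−Q_out)) = 8.01 × (1190/2853.7)^(2.1260) = 1.2475 mg.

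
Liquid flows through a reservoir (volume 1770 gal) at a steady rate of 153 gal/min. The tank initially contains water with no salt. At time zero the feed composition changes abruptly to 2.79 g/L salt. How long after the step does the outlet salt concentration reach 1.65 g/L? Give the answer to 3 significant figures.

10.4 min

Species balance: V dC/dt = Q(C_in − C) ⇒ τ = V/Q = 11.569 min.
C(t) = C_in + (C₀ − C_in) e^(−t/τ). Set C = 1.65 and solve for t:
e^(−t/τ) = (C − C_in)/(C₀ − C_in) = (1.65 − 2.79)/(0 − 2.79) = 0.40860
t = −τ ln(…) = 11.569 × 0.89501 = 10.354 min.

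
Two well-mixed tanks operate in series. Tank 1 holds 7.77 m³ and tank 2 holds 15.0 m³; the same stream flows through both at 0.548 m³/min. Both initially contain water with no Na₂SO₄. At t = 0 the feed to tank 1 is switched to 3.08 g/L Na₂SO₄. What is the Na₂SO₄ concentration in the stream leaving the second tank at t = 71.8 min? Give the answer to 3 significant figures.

2.64 g/L

Species balance on tank i: dCᵢ/dt = (Cᵢ₋₁ − Cᵢ)/τᵢ with τᵢ = Vᵢ/Q.
τ₁ = 7.77/0.548 = 14.179 min; τ₂ = 15.0/0.548 = 27.372 min.
Solving the cascade with C₁(0)=C₂(0)=0 gives C₂(t) = C_in[1 − (τ₁ e^(−t/τ₁) − τ₂ e^(−t/τ₂))/(τ₁ − τ₂)].
At t = 71.8: e^(−t/τ₁) = 0.0063209, e^(−t/τ₂) = 0.072578.
C₂ = 3.08·[1 − (14.179·0.0063209 − 27.372·0.072578)/(-13.193)] = 3.08·0.85622 = 2.6371 g/L.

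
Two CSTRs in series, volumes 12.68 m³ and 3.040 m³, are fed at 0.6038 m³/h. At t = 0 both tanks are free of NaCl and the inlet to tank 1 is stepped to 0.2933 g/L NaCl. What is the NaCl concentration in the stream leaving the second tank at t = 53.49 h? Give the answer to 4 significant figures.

0.2631 g/L

Time constants: τᵢ = Vᵢ/Q for each well-mixed tank.
τ₁ = 12.68/0.6038 = 21.0003 h; τ₂ = 3.040/0.6038 = 5.03478 h.
Tank 1: C₁ = C_in(1 − e^(−t/τ₁)). Tank 2 (τ₁ ≠ τ₂): C₂ = C_in[1 − (τ₁ e^(−t/τ₁) − τ₂ e^(−t/τ₂))/(τ₁ − τ₂)].
At t = 53.49: e^(−t/τ₁) = 0.0783082, e^(−t/τ₂) = 2.43227e-05.
C₂ = 0.2933·[1 − (21.0003·0.0783082 − 5.03478·2.43227e-05)/(15.9656)] = 0.2933·0.897005 = 0.263091 g/L.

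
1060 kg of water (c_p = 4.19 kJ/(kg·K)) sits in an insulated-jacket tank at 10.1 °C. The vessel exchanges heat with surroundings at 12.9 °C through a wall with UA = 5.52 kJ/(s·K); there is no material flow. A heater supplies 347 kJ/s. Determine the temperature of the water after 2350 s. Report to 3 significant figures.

72.2 °C

Lumped-capacitance energy balance: M c_p dT/dt = UA(T_amb − T) + Q̇.
dT/dt = (T_ss − T)/τ with T_ss = T_amb + Q̇/UA = 12.9 + 347/5.52 = 75.762 °C, τ = M c_p/UA = 1060·4.19/5.52 = 804.60 s.
Solution: T(t) = T_ss + (T₀ − T_ss) e^(−t/τ).
T(2350) = 75.762 + (-65.662)·0.053896 = 72.223 °C.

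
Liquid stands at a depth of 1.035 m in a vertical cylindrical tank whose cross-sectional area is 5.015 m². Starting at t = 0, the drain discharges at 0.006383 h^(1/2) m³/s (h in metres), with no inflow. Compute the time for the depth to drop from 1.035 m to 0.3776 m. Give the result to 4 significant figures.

633.0 s

A dh/dt = −Q_out = −0.006383 √h.
∫ h^(−1/2) dh = −(0.006383/A) ∫ dt, giving 2√h = 2√h₀ − (0.006383/A) t.
t = 2A(√h₀ − √h)/0.006383 = 2·5.015·(√1.035 − √0.3776)/0.006383
  = 10.0300 × (1.01735 − 0.614492) / 0.006383 = 633.035 s.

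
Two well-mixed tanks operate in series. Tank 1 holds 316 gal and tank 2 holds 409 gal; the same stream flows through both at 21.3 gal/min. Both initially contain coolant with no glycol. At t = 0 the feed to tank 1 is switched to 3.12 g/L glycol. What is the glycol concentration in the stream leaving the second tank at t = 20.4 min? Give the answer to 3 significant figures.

1.06 g/L

Species balance on tank i: dCᵢ/dt = (Cᵢ₋₁ − Cᵢ)/τᵢ with τᵢ = Vᵢ/Q.
τ₁ = 316/21.3 = 14.836 min; τ₂ = 409/21.3 = 19.202 min.
Solving the cascade with C₁(0)=C₂(0)=0 gives C₂(t) = C_in[1 − (τ₁ e^(−t/τ₁) − τ₂ e^(−t/τ₂))/(τ₁ − τ₂)].
At t = 20.4: e^(−t/τ₁) = 0.25282, e^(−t/τ₂) = 0.34563.
C₂ = 3.12·[1 − (14.836·0.25282 − 19.202·0.34563)/(-4.3662)] = 3.12·0.33904 = 1.0578 g/L.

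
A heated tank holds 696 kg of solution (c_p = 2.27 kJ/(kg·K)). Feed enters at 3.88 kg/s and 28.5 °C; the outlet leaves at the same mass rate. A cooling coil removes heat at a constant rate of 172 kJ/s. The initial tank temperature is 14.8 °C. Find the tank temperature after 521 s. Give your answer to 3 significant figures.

9.29 °C

M c_p dT/dt = ṁ c_p (T_in − T) − Q̇.
Rearrange: dT/dt = (T_ss − T)/τ with τ = M/ṁ = 179.38 s and T_ss = T_in − Q̇/(ṁ c_p) = 8.9714 °C.
Integrating: T(t) = T_ss + (T₀ − T_ss) e^(−t/τ).
T(521) = 8.9714 + (5.8286)·e^(−521/179.38) = 8.9714 + (5.8286)·0.054780 = 9.2907 °C.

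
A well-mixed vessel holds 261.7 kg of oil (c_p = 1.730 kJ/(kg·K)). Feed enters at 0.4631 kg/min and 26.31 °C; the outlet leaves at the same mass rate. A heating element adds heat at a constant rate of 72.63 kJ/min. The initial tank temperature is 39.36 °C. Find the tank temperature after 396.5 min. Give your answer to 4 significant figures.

Unsteady energy balance on the tank contents: M c_p dT/dt = ṁ c_p (T_in − T) + 72.63.
τ = M/ṁ = 565.105 min; T_ss = T_in + Q̇/(ṁ c_p) = 26.31 + 72.63/(0.4631·1.730) = 116.966 °C.
Solution: T(t) = T_ss + (T₀ − T_ss) e^(−t/τ).
T(396.5) = 116.966 + (-77.6057)·e^(−396.5/565.105) = 116.966 + (-77.6057)·0.495772 = 78.4910 °C.

78.49 °C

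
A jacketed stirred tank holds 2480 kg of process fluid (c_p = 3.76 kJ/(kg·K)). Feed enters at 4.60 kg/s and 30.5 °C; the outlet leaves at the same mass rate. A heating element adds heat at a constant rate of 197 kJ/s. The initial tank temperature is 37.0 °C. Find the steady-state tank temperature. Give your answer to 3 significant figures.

M c_p dT/dt = ṁ c_p (T_in − T) + Q̇.
At steady state dT/dt = 0 ⇒ T_ss = T_in + Q̇/(ṁ c_p) = 30.5 + 197/(4.60·3.76) = 41.890 °C.

41.9 °C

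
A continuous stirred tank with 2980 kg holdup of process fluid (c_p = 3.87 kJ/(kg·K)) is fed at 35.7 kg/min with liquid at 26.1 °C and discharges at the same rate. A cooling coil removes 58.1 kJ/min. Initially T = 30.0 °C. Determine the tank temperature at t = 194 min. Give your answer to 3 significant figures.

First-law balance (no shaft work): M c_p dT/dt = ṁ c_p (T_in − T) − 58.1.
τ = M/ṁ = 83.473 min; T_ss = T_in − Q̇/(ṁ c_p) = 26.1 − 58.1/(35.7·3.87) = 25.679 °C.
T approaches T_ss exponentially: T(t) = T_ss + (T₀ − T_ss) e^(−t/τ).
T(194) = 25.679 + (4.3205)·e^(−194/83.473) = 25.679 + (4.3205)·0.097872 = 26.102 °C.

26.1 °C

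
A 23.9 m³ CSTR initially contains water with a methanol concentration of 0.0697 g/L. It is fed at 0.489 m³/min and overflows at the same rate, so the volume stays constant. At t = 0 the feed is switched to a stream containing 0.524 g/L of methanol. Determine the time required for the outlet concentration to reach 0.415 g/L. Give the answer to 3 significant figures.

Species balance: V dC/dt = Q(C_in − C) ⇒ τ = V/Q = 48.875 min.
C(t) = C_in + (C₀ − C_in) e^(−t/τ). Set C = 0.415 and solve for t:
e^(−t/τ) = (C − C_in)/(C₀ − C_in) = (0.415 − 0.524)/(0.0697 − 0.524) = 0.23993
t = −τ ln(…) = 48.875 × 1.4274 = 69.765 min.

69.8 min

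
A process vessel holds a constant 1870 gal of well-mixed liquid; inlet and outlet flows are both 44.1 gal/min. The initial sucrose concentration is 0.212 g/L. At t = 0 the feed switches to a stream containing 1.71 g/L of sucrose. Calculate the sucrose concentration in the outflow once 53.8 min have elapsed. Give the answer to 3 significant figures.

Species balance on the tank: V dC/dt = Q(C_in − C).
Rewrite as dC/dt + C/τ = C_in/τ, τ = V/Q = 42.404 min.
Integrating: C(t) = C_in + (C₀ − C_in) e^(−t/τ).
C(53.8) = 1.71 + (0.212 − 1.71)·e^(−53.8/42.404) = 1.71 + (-1.4980)·0.28118 = 1.2888 g/L.

1.29 g/L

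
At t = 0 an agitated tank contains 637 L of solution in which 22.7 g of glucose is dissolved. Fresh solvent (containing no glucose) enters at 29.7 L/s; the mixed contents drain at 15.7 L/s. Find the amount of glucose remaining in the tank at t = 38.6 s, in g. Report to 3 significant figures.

Total volume: dV/dt = Q_in − Q_out = 14.000 L/s, so V(t) = 637 + 14.000 t and V(38.6) = 1177.4 L.
No glucose enters, so dm/dt = −Q_out · (m/V).
Separate: dm/m = −Q_out dt/V(t) ⇒ ln(m/m₀) = −(Q_out/(Q_in−Q_out)) ln(V/V₀).
m = m₀ (V₀/V)^(Q_out/(Q_in−Q_out)) = 22.7 × (637/1177.4)^(1.1214) = 11.398 g.

11.4 g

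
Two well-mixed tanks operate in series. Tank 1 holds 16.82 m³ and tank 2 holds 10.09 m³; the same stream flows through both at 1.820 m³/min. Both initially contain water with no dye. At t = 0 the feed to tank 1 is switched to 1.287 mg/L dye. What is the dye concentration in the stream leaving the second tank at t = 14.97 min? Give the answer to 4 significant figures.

Species balance on tank i: dCᵢ/dt = (Cᵢ₋₁ − Cᵢ)/τᵢ with τᵢ = Vᵢ/Q.
τ₁ = 16.82/1.820 = 9.24176 min; τ₂ = 10.09/1.820 = 5.54396 min.
Solving the cascade with C₁(0)=C₂(0)=0 gives C₂(t) = C_in[1 − (τ₁ e^(−t/τ₁) − τ₂ e^(−t/τ₂))/(τ₁ − τ₂)].
At t = 14.97: e^(−t/τ₁) = 0.197934, e^(−t/τ₂) = 0.0671895.
C₂ = 1.287·[1 − (9.24176·0.197934 − 5.54396·0.0671895)/(3.69780)] = 1.287·0.606046 = 0.779982 mg/L.

0.7800 mg/L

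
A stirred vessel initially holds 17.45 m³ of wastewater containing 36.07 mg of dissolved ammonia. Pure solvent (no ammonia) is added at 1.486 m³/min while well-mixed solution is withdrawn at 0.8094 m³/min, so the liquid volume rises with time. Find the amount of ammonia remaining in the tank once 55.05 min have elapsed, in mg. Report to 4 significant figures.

9.196 mg

Let m(t) be the amount of ammonia. Volume: V(t) = V₀ + (Q_in − Q_out) t = 17.45 + 0.676600 t; V(55.05) = 54.6968 m³.
Solute balance: dm/dt = 0 − Q_out C = −Q_out m/V(t).
Separate: dm/m = −Q_out dt/V(t) ⇒ ln(m/m₀) = −(Q_out/(Q_in−Q_out)) ln(V/V₀).
m = m₀ (V₀/V)^(Q_out/(Q_in−Q_out)) = 36.07 × (17.45/54.6968)^(1.19628) = 9.19590 mg.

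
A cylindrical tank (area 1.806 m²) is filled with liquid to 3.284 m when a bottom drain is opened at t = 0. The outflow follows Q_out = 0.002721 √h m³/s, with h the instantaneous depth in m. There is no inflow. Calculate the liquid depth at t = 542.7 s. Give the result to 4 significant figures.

With no inflow, A dh/dt = −0.002721 √h.
This is separable: 2 d(√h)/dt = −0.002721/A, so √h = √h₀ − (0.002721/(2A)) t.
√h = √3.284 − 0.002721·542.7/(2·1.806) = 1.81218 − 0.408828 = 1.40335.
h = 1.40335² = 1.96940 m.

1.969 m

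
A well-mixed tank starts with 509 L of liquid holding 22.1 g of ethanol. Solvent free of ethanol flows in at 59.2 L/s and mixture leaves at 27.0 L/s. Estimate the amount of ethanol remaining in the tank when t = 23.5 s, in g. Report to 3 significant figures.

10.3 g

Total volume: dV/dt = Q_in − Q_out = 32.200 L/s, so V(t) = 509 + 32.200 t and V(23.5) = 1265.7 L.
No ethanol enters, so dm/dt = −Q_out · (m/V).
dm/m = −Q_out dt/(V₀ + 32.200 t); integrating gives ln(m/m₀) = −(Q_out/(Q_in−Q_out)) ln(V/V₀).
m = m₀ (V₀/V)^(Q_out/(Q_in−Q_out)) = 22.1 × (509/1265.7)^(0.83851) = 10.296 g.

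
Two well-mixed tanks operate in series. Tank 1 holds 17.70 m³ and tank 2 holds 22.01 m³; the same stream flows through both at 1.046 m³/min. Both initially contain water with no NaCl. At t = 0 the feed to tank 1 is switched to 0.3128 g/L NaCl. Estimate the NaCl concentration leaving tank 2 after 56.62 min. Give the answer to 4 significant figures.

0.2497 g/L

Each tank obeys Vᵢ dCᵢ/dt = Q(Cᵢ₋₁ − Cᵢ), so τᵢ = Vᵢ/Q.
τ₁ = 17.70/1.046 = 16.9216 min; τ₂ = 22.01/1.046 = 21.0421 min.
Tank 1: C₁ = C_in(1 − e^(−t/τ₁)). Tank 2 (τ₁ ≠ τ₂): C₂ = C_in[1 − (τ₁ e^(−t/τ₁) − τ₂ e^(−t/τ₂))/(τ₁ − τ₂)].
At t = 56.62: e^(−t/τ₁) = 0.0352243, e^(−t/τ₂) = 0.0678266.
C₂ = 0.3128·[1 − (16.9216·0.0352243 − 21.0421·0.0678266)/(-4.12046)] = 0.3128·0.798285 = 0.249703 g/L.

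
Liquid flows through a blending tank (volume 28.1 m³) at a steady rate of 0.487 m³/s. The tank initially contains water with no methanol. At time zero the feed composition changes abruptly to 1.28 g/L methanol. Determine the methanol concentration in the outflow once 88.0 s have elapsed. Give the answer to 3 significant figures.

1.00 g/L

Accumulation = in − out for the solute gives V dC/dt = Q(C_in − C).
Rewrite as dC/dt + C/τ = C_in/τ, τ = V/Q = 57.700 s.
C approaches C_in exponentially: C(t) = C_in + (C₀ − C_in) e^(−t/τ).
C(88.0) = 1.28 + (0 − 1.28)·e^(−88.0/57.700) = 1.28 + (-1.2800)·0.21759 = 1.0015 g/L.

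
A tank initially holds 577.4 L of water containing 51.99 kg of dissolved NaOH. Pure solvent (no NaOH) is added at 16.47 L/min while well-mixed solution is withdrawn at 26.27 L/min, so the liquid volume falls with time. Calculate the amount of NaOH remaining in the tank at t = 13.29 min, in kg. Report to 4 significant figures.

Let m(t) be the amount of NaOH. Volume: V(t) = V₀ + (Q_in − Q_out) t = 577.4 − 9.80000 t; V(13.29) = 447.158 L.
Species balance (pure solvent in): dm/dt = −Q_out · m/V(t).
Separate: dm/m = −Q_out dt/V(t) ⇒ ln(m/m₀) = −(Q_out/(Q_in−Q_out)) ln(V/V₀).
m = m₀ (V₀/V)^(Q_out/(Q_in−Q_out)) = 51.99 × (577.4/447.158)^(-2.68061) = 26.2017 kg.

26.20 kg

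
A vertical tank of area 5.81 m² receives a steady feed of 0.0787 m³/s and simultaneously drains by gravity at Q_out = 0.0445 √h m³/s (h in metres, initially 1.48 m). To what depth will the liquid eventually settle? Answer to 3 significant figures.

3.13 m

Level balance: A dh/dt = 0.0787 − 0.0445 √h. Setting dh/dt = 0:
Q_in = 0.0445 √h_ss ⇒ √h_ss = 0.0787/0.0445 = 1.7685.
h_ss = 1.7685² = 3.1277 m. (Since h₀ = 1.48 m < h_ss, the level will rise toward this value.)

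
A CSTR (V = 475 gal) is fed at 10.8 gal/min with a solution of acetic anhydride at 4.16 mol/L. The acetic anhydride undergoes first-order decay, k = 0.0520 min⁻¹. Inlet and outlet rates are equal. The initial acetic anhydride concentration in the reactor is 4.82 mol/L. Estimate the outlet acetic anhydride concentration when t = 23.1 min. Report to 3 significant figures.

Accumulation = in − out − consumed: V dC/dt = Q C_in − Q C − k V C.
dC/dt = (Q/V) C_in − (Q/V + k) C; effective rate a = Q/V + k = 0.022737 + 0.0520 = 0.074737 min⁻¹.
C_ss = Q C_in/(Q + kV) = 1.2656 mol/L; C(t) = C_ss + (C₀ − C_ss) e^(−a t).
C(23.1) = 1.2656 + (3.5544)·e^(−0.074737·23.1) = 1.2656 + (3.5544)·0.17792 = 1.8980 mol/L.

1.90 mol/L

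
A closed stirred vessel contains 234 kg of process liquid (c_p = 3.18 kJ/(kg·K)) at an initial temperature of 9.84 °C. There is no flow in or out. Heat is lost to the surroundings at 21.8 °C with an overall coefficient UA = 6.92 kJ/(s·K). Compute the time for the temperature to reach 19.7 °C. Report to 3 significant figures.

187 s

Energy balance: M c_p dT/dt = −UA(T − T_amb).
τ = M c_p/UA = 107.53 s; T_ss = T_amb = 21.800 °C.
T(t) = T_ss + (T₀ − T_ss)e^(−t/τ); set T = 19.7:
t = −τ ln[(T − T_ss)/(T₀ − T_ss)] = −107.53 · ln(0.17559) = 187.07 s.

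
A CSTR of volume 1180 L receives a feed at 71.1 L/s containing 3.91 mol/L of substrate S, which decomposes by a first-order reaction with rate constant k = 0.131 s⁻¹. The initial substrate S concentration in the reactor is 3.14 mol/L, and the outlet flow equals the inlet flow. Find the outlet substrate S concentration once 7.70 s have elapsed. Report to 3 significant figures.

V dC/dt = Q(C_in − C) − k V C.
This is linear with rate a = Q/V + k = 0.19125 s⁻¹.
C_ss = Q C_in/(Q + kV) = 1.2318 mol/L; C(t) = C_ss + (C₀ − C_ss) e^(−a t).
C(7.70) = 1.2318 + (1.9082)·e^(−0.19125·7.70) = 1.2318 + (1.9082)·0.22932 = 1.6694 mol/L.

1.67 mol/L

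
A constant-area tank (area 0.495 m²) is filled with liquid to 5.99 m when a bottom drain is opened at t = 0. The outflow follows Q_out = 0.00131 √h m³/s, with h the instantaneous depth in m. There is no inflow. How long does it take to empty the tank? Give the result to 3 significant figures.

With no inflow, A dh/dt = −0.00131 √h.
Separate and integrate: 2(√h − √h₀) = −(0.00131/A) t.
Tank is empty when √h = 0: t_empty = 2A√h₀/0.00131.
t_empty = 2·0.495·√5.99/0.00131 = 0.99000·2.4474/0.00131 = 1849.6 s.

1850 s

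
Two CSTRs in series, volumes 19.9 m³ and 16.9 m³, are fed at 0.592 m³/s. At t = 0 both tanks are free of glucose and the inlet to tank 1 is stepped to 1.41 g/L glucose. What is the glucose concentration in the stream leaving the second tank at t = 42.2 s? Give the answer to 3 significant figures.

0.556 g/L

Each tank obeys Vᵢ dCᵢ/dt = Q(Cᵢ₋₁ − Cᵢ), so τᵢ = Vᵢ/Q.
τ₁ = 19.9/0.592 = 33.615 s; τ₂ = 16.9/0.592 = 28.547 s.
Solving the cascade with C₁(0)=C₂(0)=0 gives C₂(t) = C_in[1 − (τ₁ e^(−t/τ₁) − τ₂ e^(−t/τ₂))/(τ₁ − τ₂)].
At t = 42.2: e^(−t/τ₁) = 0.28496, e^(−t/τ₂) = 0.22804.
C₂ = 1.41·[1 − (33.615·0.28496 − 28.547·0.22804)/(5.0676)] = 1.41·0.39435 = 0.55604 g/L.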